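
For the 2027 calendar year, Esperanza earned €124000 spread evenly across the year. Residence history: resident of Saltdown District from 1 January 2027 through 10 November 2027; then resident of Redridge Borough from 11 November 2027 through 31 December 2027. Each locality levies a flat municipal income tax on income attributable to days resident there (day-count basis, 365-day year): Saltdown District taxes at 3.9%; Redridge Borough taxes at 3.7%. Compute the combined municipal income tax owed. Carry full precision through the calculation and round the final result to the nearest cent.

€4801.35

Saltdown District, 1 January – 10 November 2027: 314 days → €124000 × 3.9% × 314/365 = €4160.2849
Redridge Borough, 11 November – 31 December 2027: 51 days → €124000 × 3.7% × 51/365 = €641.0630
Total = €4801.3479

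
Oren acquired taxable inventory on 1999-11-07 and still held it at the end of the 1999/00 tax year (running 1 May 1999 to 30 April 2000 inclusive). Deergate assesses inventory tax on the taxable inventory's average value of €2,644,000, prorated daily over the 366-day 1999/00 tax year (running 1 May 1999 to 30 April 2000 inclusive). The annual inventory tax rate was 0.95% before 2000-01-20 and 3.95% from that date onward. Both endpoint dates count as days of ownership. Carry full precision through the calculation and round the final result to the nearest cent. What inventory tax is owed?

€34,184.17

1999-11-07 to 2000-01-19: 74 days at 0.95% → €2,644,000 × 0.95% × 74/366 = €5,078.5027
2000-01-20 to 2000-04-30: 102 days at 3.95% → €2,644,000 × 3.95% × 102/366 = €29,105.6721
Total = €34,184.1749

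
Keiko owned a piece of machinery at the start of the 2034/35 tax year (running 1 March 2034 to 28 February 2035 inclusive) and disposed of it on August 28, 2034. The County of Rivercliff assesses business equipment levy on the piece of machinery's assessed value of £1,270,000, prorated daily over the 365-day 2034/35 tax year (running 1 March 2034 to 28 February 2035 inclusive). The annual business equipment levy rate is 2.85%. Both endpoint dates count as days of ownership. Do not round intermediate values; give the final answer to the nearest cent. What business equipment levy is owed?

Days held (March 1 – August 28, 2034): 181 out of 365
Tax = £1,270,000 × 2.85% × 181/365 = £17,948.7534

£17,948.75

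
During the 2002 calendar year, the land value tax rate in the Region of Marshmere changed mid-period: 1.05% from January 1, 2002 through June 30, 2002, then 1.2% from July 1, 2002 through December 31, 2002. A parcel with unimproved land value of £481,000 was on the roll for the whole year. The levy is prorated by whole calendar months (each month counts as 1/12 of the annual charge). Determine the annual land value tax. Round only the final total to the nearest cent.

January 1 – June 30, 2002: 6 months at 1.05% → £481,000 × 1.05% × 6/12 = £2,525.2500
July 1 – December 31, 2002: 6 months at 1.2% → £481,000 × 1.2% × 6/12 = £2,886.0000
Total = £5,411.2500

£5,411.25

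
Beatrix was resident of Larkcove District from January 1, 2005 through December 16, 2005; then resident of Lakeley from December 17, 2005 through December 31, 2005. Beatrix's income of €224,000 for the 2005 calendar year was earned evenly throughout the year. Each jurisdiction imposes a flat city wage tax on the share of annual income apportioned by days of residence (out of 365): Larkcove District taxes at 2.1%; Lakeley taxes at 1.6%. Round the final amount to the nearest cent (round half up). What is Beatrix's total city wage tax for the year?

Larkcove District, January 1 – December 16, 2005: 350 days → €224,000 × 2.1% × 350/365 = €4,510.6849
Lakeley, December 17 – December 31, 2005: 15 days → €224,000 × 1.6% × 15/365 = €147.2877
Total = €4,657.9726

€4,657.97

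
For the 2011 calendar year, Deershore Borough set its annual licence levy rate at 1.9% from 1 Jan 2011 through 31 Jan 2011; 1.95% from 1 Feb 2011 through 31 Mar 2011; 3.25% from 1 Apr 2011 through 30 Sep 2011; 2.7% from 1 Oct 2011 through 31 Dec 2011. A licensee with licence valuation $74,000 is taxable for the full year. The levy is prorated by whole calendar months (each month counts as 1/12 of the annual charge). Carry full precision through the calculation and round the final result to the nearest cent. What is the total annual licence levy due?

$2,059.67

1 Jan – 31 Jan 2011: 1 month at 1.9% → $74,000 × 1.9% × 1/12 = $117.1667
1 Feb – 31 Mar 2011: 2 months at 1.95% → $74,000 × 1.95% × 2/12 = $240.5000
1 Apr – 30 Sep 2011: 6 months at 3.25% → $74,000 × 3.25% × 6/12 = $1,202.5000
1 Oct – 31 Dec 2011: 3 months at 2.7% → $74,000 × 2.7% × 3/12 = $499.5000
Total = $2,059.6667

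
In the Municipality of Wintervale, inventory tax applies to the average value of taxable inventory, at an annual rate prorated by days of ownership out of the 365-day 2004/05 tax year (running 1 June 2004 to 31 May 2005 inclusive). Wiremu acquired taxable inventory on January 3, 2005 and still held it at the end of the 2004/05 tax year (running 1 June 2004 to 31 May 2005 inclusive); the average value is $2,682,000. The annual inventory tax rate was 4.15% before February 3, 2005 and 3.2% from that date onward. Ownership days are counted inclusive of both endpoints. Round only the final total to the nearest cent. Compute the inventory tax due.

January 3 – February 2, 2005: 31 days at 4.15% → $2,682,000 × 4.15% × 31/365 = $9,453.1315
February 3 – May 31, 2005: 118 days at 3.2% → $2,682,000 × 3.2% × 118/365 = $27,745.8411
Total = $37,198.9726

$37,198.97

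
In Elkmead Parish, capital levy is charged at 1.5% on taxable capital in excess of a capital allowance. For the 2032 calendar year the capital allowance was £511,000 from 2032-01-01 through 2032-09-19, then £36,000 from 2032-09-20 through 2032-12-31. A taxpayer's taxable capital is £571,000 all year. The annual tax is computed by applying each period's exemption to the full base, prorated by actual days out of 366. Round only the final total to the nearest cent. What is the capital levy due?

2032-01-01 to 2032-09-19: 263 days, exemption £511,000 → (£571,000 − £511,000) × 1.5% × 263/366 = £646.7213
2032-09-20 to 2032-12-31: 103 days, exemption £36,000 → (£571,000 − £36,000) × 1.5% × 103/366 = £2,258.4016
Total = £2,905.1230

£2,905.12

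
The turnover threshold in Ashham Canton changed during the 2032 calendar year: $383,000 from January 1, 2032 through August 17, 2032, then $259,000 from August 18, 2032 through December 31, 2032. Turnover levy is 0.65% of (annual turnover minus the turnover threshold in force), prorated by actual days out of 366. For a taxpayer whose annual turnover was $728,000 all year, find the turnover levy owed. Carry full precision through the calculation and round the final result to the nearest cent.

$2,542.00

January 1 – August 17, 2032: 230 days, exemption $383,000 → ($728,000 − $383,000) × 0.65% × 230/366 = $1,409.2213
August 18 – December 31, 2032: 136 days, exemption $259,000 → ($728,000 − $259,000) × 0.65% × 136/366 = $1,132.7760
Total = $2,541.9973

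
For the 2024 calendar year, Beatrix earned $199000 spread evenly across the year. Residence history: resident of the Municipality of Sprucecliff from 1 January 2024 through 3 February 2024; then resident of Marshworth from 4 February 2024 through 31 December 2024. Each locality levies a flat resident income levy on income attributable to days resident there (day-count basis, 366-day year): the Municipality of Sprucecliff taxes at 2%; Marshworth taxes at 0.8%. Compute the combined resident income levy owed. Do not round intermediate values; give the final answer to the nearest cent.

$1813.84

The Municipality of Sprucecliff, 1 January – 3 February 2024: 34 days → $199000 × 2% × 34/366 = $369.7268
Marshworth, 4 February – 31 December 2024: 332 days → $199000 × 0.8% × 332/366 = $1444.1093
Total = $1813.8361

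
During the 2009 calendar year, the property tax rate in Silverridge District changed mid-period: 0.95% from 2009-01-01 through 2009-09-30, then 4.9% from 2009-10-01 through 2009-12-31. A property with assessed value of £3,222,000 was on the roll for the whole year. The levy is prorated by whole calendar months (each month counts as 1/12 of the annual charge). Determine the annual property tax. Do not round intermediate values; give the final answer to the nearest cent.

£62,426.25

2009-01-01 to 2009-09-30: 9 months at 0.95% → £3,222,000 × 0.95% × 9/12 = £22,956.7500
2009-10-01 to 2009-12-31: 3 months at 4.9% → £3,222,000 × 4.9% × 3/12 = £39,469.5000
Total = £62,426.2500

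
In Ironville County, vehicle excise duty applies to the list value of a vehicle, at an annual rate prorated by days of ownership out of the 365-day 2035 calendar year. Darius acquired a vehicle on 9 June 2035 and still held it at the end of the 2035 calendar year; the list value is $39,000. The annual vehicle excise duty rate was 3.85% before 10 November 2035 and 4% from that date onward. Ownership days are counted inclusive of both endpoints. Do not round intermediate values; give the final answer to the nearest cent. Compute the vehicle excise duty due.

9 June – 9 November 2035: 154 days at 3.85% → $39,000 × 3.85% × 154/365 = $633.5096
10 November – 31 December 2035: 52 days at 4% → $39,000 × 4% × 52/365 = $222.2466
Total = $855.7562

$855.76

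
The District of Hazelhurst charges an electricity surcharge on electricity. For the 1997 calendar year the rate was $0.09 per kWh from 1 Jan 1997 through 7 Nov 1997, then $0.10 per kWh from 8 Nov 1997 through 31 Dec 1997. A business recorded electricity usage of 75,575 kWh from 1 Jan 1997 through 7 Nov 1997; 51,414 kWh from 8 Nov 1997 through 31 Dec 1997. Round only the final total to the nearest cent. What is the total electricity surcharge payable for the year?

1 Jan – 7 Nov 1997: 75,575 kWh at $0.09/kWh → $6801.75
8 Nov – 31 Dec 1997: 51,414 kWh at $0.10/kWh → $5141.40

$11943.15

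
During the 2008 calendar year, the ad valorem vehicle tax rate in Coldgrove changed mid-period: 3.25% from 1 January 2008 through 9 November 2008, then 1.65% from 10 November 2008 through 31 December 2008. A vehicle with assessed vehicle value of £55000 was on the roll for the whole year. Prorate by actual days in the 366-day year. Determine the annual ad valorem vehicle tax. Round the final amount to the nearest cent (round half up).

1 January – 9 November 2008: 314 days at 3.25% → £55000 × 3.25% × 314/366 = £1533.5383
10 November – 31 December 2008: 52 days at 1.65% → £55000 × 1.65% × 52/366 = £128.9344
Total = £1662.4727

£1662.47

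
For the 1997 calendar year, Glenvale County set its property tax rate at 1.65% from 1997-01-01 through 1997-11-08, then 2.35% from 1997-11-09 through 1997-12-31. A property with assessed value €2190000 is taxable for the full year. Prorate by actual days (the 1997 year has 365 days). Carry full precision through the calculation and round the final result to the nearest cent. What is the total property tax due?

€38361.00

1997-01-01 to 1997-11-08: 312 days at 1.65% → €2190000 × 1.65% × 312/365 = €30888.0000
1997-11-09 to 1997-12-31: 53 days at 2.35% → €2190000 × 2.35% × 53/365 = €7473.0000
Total = €38361.0000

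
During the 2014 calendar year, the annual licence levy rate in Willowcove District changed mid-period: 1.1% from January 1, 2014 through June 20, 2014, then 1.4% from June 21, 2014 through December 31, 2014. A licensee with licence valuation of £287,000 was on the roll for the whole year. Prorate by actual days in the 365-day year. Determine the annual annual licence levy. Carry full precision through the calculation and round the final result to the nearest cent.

January 1 – June 20, 2014: 171 days at 1.1% → £287,000 × 1.1% × 171/365 = £1,479.0329
June 21 – December 31, 2014: 194 days at 1.4% → £287,000 × 1.4% × 194/365 = £2,135.5945
Total = £3,614.6274

£3,614.63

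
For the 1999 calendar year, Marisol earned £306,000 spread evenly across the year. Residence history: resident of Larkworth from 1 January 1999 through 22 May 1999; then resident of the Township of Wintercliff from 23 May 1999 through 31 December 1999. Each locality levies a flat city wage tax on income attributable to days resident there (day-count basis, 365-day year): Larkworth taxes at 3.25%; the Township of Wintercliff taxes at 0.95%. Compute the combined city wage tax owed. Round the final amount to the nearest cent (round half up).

Larkworth, 1 January – 22 May 1999: 142 days → £306,000 × 3.25% × 142/365 = £3,869.0137
The Township of Wintercliff, 23 May – 31 December 1999: 223 days → £306,000 × 0.95% × 223/365 = £1,776.0575
Total = £5,645.0712

£5,645.07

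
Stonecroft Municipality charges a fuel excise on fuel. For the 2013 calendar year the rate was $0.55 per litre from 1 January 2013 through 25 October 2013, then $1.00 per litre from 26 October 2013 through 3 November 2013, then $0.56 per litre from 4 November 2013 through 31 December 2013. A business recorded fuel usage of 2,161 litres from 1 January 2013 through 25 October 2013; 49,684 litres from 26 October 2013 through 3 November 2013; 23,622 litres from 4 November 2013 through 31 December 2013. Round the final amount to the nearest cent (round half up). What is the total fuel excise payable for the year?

$64100.87

1 January – 25 October 2013: 2,161 litres at $0.55/litre → $1188.55
26 October – 3 November 2013: 49,684 litres at $1.00/litre → $49684.00
4 November – 31 December 2013: 23,622 litres at $0.56/litre → $13228.32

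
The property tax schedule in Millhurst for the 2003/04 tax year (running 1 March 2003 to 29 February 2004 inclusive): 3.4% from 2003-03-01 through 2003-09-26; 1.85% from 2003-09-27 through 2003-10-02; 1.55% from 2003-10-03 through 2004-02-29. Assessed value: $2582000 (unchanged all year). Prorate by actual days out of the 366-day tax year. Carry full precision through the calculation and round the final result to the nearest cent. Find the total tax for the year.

2003-03-01 to 2003-09-26: 210 days at 3.4% → $2582000 × 3.4% × 210/366 = $50370.1639
2003-09-27 to 2003-10-02: 6 days at 1.85% → $2582000 × 1.85% × 6/366 = $783.0656
2003-10-03 to 2004-02-29: 150 days at 1.55% → $2582000 × 1.55% × 150/366 = $16402.0492
Total = $67555.2787

$67555.28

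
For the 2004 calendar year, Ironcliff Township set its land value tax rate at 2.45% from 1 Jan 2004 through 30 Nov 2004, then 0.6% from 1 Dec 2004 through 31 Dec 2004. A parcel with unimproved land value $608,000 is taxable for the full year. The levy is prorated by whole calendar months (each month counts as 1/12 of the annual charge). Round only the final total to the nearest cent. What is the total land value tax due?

1 Jan – 30 Nov 2004: 11 months at 2.45% → $608,000 × 2.45% × 11/12 = $13,654.6667
1 Dec – 31 Dec 2004: 1 month at 0.6% → $608,000 × 0.6% × 1/12 = $304.0000
Total = $13,958.6667

$13,958.67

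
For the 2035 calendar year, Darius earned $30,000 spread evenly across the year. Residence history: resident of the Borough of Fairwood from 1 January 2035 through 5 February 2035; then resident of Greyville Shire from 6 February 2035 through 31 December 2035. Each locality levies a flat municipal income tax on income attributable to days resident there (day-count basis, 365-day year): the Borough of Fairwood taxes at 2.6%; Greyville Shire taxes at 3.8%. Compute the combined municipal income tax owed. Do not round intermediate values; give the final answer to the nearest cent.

$1,104.49

The Borough of Fairwood, 1 January – 5 February 2035: 36 days → $30,000 × 2.6% × 36/365 = $76.9315
Greyville Shire, 6 February – 31 December 2035: 329 days → $30,000 × 3.8% × 329/365 = $1,027.5616
Total = $1,104.4932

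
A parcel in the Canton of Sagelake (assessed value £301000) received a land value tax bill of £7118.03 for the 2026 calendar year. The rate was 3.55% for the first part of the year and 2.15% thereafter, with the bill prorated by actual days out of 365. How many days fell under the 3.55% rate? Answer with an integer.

Let d = days at the first rate; then 365 − d days at the second rate.
£301000 × [3.55%·d + 2.15%·(365−d)] / 365 = £7118.03
Solving gives d = 56, so the new rate took effect on February 26, 2026.

56 days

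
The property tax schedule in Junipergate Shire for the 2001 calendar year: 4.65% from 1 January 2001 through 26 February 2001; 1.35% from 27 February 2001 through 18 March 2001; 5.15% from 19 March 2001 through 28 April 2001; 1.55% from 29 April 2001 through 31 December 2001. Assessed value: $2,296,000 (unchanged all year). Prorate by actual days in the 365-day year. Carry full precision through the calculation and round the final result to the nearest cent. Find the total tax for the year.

1 January – 26 February 2001: 57 days at 4.65% → $2,296,000 × 4.65% × 57/365 = $16,672.7342
27 February – 18 March 2001: 20 days at 1.35% → $2,296,000 × 1.35% × 20/365 = $1,698.4110
19 March – 28 April 2001: 41 days at 5.15% → $2,296,000 × 5.15% × 41/365 = $13,282.2027
29 April – 31 December 2001: 247 days at 1.55% → $2,296,000 × 1.55% × 247/365 = $24,082.8384
Total = $55,736.1863

$55,736.19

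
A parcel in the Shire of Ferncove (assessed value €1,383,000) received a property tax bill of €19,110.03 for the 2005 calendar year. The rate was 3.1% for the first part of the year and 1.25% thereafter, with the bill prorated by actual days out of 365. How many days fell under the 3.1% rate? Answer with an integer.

26 days

Let d = days at the first rate; then 365 − d days at the second rate.
€1,383,000 × [3.1%·d + 1.25%·(365−d)] / 365 = €19,110.03
Solving gives d = 26, so the new rate took effect on 27 Jan 2005.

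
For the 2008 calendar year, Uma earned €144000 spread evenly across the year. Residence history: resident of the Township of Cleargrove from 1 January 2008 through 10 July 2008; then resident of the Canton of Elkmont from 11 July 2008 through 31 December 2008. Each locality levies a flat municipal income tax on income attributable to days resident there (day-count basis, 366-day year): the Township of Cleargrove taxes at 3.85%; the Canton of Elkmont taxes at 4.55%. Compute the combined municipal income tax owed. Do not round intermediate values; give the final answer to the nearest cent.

€6023.21

The Township of Cleargrove, 1 January – 10 July 2008: 192 days → €144000 × 3.85% × 192/366 = €2908.3279
The Canton of Elkmont, 11 July – 31 December 2008: 174 days → €144000 × 4.55% × 174/366 = €3114.8852
Total = €6023.2131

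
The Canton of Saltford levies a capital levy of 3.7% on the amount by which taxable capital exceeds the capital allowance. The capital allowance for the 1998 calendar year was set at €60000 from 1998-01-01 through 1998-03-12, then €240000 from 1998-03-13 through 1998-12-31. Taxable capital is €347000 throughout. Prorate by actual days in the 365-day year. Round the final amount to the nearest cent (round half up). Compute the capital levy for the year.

€5254.51

1998-01-01 to 1998-03-12: 71 days, exemption €60000 → (€347000 − €60000) × 3.7% × 71/365 = €2065.6137
1998-03-13 to 1998-12-31: 294 days, exemption €240000 → (€347000 − €240000) × 3.7% × 294/365 = €3188.8932
Total = €5254.5068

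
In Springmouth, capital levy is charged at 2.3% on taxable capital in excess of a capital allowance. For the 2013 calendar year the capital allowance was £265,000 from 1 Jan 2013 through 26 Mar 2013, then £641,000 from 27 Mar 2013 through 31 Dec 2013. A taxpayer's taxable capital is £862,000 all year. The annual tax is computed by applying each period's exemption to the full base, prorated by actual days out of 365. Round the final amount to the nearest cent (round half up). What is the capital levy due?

1 Jan – 26 Mar 2013: 85 days, exemption £265,000 → (£862,000 − £265,000) × 2.3% × 85/365 = £3,197.6301
27 Mar – 31 Dec 2013: 280 days, exemption £641,000 → (£862,000 − £641,000) × 2.3% × 280/365 = £3,899.2877
Total = £7,096.9178

£7,096.92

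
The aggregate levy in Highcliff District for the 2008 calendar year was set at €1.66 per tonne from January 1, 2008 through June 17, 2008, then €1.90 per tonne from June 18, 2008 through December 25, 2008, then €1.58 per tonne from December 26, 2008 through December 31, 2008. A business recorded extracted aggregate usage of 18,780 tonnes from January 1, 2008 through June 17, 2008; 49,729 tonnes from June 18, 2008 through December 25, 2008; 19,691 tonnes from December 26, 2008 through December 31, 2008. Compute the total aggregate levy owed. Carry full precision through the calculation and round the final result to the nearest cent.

€156771.68

January 1 – June 17, 2008: 18,780 tonnes at €1.66/tonne → €31174.80
June 18 – December 25, 2008: 49,729 tonnes at €1.90/tonne → €94485.10
December 26 – December 31, 2008: 19,691 tonnes at €1.58/tonne → €31111.78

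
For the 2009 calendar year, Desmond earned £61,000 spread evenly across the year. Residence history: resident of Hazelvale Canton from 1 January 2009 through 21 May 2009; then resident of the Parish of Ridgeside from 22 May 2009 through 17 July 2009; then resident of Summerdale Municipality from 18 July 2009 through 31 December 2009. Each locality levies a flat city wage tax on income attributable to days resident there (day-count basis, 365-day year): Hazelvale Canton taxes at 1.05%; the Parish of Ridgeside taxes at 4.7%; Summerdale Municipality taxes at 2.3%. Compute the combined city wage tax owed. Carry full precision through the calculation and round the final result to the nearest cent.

Hazelvale Canton, 1 January – 21 May 2009: 141 days → £61,000 × 1.05% × 141/365 = £247.4260
The Parish of Ridgeside, 22 May – 17 July 2009: 57 days → £61,000 × 4.7% × 57/365 = £447.7233
Summerdale Municipality, 18 July – 31 December 2009: 167 days → £61,000 × 2.3% × 167/365 = £641.9205
Total = £1,337.0699

£1,337.07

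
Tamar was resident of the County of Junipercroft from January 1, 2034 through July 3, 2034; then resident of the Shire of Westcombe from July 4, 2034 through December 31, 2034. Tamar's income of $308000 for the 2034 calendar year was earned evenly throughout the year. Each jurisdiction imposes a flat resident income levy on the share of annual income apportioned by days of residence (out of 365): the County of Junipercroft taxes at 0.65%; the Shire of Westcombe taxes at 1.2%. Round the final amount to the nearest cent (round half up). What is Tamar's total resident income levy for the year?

The County of Junipercroft, January 1 – July 3, 2034: 184 days → $308000 × 0.65% × 184/365 = $1009.2274
The Shire of Westcombe, July 4 – December 31, 2034: 181 days → $308000 × 1.2% × 181/365 = $1832.8110
Total = $2842.0384

$2842.04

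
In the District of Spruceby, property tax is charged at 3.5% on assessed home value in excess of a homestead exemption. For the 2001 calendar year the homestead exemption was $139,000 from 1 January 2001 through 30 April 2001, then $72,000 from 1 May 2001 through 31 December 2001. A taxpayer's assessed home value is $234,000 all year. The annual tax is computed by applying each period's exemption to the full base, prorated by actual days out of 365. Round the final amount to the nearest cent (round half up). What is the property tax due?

1 January – 30 April 2001: 120 days, exemption $139,000 → ($234,000 − $139,000) × 3.5% × 120/365 = $1,093.1507
1 May – 31 December 2001: 245 days, exemption $72,000 → ($234,000 − $72,000) × 3.5% × 245/365 = $3,805.8904
Total = $4,899.0411

$4,899.04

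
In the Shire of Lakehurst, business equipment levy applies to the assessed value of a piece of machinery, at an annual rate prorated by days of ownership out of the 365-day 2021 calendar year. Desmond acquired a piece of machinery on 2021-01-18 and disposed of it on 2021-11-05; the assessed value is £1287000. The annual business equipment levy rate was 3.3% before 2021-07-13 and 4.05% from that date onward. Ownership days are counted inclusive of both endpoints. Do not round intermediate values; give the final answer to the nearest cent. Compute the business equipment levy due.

2021-01-18 to 2021-07-12: 176 days at 3.3% → £1287000 × 3.3% × 176/365 = £20479.1671
2021-07-13 to 2021-11-05: 116 days at 4.05% → £1287000 × 4.05% × 116/365 = £16565.2767
Total = £37044.4438

£37044.44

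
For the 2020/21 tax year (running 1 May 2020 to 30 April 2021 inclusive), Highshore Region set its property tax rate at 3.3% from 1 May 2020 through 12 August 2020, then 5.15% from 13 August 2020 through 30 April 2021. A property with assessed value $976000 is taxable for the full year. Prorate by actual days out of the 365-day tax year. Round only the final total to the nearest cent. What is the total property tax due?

1 May – 12 August 2020: 104 days at 3.3% → $976000 × 3.3% × 104/365 = $9177.0740
13 August 2020 – 30 April 2021: 261 days at 5.15% → $976000 × 5.15% × 261/365 = $35942.2027
Total = $45119.2767

$45119.28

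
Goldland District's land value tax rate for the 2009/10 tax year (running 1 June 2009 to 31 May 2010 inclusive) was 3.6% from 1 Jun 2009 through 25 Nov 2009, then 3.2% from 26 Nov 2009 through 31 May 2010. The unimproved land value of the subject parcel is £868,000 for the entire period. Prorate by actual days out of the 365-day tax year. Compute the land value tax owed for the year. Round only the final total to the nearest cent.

1 Jun – 25 Nov 2009: 178 days at 3.6% → £868,000 × 3.6% × 178/365 = £15,238.7507
26 Nov 2009 – 31 May 2010: 187 days at 3.2% → £868,000 × 3.2% × 187/365 = £14,230.4438
Total = £29,469.1945

£29,469.19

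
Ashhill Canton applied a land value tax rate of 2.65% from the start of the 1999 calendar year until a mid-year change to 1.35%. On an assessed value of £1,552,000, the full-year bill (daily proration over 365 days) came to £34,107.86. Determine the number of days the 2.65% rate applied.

Let d = days at the first rate; then 365 − d days at the second rate.
£1,552,000 × [2.65%·d + 1.35%·(365−d)] / 365 = £34,107.86
Solving gives d = 238, so the new rate took effect on 27 August 1999.

238 days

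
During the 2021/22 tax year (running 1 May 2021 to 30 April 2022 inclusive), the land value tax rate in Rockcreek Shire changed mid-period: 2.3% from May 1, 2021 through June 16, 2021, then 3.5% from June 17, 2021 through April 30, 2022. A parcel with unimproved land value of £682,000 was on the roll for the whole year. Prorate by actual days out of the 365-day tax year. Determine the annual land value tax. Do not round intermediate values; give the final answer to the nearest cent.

May 1 – June 16, 2021: 47 days at 2.3% → £682,000 × 2.3% × 47/365 = £2,019.8411
June 17, 2021 – April 30, 2022: 318 days at 3.5% → £682,000 × 3.5% × 318/365 = £20,796.3288
Total = £22,816.1699

£22,816.17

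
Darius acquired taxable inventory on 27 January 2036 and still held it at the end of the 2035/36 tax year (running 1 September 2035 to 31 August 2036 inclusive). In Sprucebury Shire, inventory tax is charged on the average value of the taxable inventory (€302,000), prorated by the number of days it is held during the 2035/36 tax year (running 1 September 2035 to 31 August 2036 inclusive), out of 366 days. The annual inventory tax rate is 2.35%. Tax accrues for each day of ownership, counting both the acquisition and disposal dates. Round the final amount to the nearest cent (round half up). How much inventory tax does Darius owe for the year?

€4,227.17

Days held (27 January – 31 August 2036): 218 out of 366
Tax = €302,000 × 2.35% × 218/366 = €4,227.1749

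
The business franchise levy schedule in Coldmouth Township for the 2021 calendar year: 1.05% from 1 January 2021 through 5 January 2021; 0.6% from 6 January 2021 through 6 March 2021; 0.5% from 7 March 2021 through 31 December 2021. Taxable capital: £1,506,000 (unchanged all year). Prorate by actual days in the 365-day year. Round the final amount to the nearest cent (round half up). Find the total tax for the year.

1 January – 5 January 2021: 5 days at 1.05% → £1,506,000 × 1.05% × 5/365 = £216.6164
6 January – 6 March 2021: 60 days at 0.6% → £1,506,000 × 0.6% × 60/365 = £1,485.3699
7 March – 31 December 2021: 300 days at 0.5% → £1,506,000 × 0.5% × 300/365 = £6,189.0411
Total = £7,891.0274

£7,891.03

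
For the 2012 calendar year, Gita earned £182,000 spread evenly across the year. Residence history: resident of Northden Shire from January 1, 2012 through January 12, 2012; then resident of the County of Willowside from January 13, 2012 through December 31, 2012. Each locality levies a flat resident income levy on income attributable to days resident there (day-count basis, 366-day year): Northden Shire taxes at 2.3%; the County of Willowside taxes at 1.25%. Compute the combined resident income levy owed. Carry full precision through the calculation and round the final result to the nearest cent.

Northden Shire, January 1 – January 12, 2012: 12 days → £182,000 × 2.3% × 12/366 = £137.2459
The County of Willowside, January 13 – December 31, 2012: 354 days → £182,000 × 1.25% × 354/366 = £2,200.4098
Total = £2,337.6557

£2,337.66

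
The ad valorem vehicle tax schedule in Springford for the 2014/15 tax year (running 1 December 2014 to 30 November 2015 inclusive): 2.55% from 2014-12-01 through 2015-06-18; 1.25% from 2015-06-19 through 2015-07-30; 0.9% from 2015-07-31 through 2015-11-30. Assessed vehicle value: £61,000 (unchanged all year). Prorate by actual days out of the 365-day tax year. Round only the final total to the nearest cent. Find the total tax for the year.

£1,125.07

2014-12-01 to 2015-06-18: 200 days at 2.55% → £61,000 × 2.55% × 200/365 = £852.3288
2015-06-19 to 2015-07-30: 42 days at 1.25% → £61,000 × 1.25% × 42/365 = £87.7397
2015-07-31 to 2015-11-30: 123 days at 0.9% → £61,000 × 0.9% × 123/365 = £185.0055
Total = £1,125.0740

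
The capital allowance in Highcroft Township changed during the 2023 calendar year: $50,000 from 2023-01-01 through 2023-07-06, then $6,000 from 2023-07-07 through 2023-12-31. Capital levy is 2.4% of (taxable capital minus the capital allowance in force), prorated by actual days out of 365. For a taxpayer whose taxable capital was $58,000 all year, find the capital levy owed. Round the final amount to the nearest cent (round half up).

$706.98

2023-01-01 to 2023-07-06: 187 days, exemption $50,000 → ($58,000 − $50,000) × 2.4% × 187/365 = $98.3671
2023-07-07 to 2023-12-31: 178 days, exemption $6,000 → ($58,000 − $6,000) × 2.4% × 178/365 = $608.6137
Total = $706.9808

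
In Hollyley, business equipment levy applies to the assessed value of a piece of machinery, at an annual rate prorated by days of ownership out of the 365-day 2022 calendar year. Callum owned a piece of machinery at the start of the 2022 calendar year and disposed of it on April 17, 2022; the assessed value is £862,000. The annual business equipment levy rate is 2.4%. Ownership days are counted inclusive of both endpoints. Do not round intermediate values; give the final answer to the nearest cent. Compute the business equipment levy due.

Days held (January 1 – April 17, 2022): 107 out of 365
Tax = £862,000 × 2.4% × 107/365 = £6,064.7014

£6,064.70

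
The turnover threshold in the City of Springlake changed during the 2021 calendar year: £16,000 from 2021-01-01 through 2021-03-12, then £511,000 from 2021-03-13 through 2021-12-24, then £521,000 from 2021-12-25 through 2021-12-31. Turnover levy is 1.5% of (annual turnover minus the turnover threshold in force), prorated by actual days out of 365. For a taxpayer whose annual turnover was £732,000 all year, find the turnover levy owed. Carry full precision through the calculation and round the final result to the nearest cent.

2021-01-01 to 2021-03-12: 71 days, exemption £16,000 → (£732,000 − £16,000) × 1.5% × 71/365 = £2,089.1507
2021-03-13 to 2021-12-24: 287 days, exemption £511,000 → (£732,000 − £511,000) × 1.5% × 287/365 = £2,606.5890
2021-12-25 to 2021-12-31: 7 days, exemption £521,000 → (£732,000 − £521,000) × 1.5% × 7/365 = £60.6986
Total = £4,756.4384

£4,756.44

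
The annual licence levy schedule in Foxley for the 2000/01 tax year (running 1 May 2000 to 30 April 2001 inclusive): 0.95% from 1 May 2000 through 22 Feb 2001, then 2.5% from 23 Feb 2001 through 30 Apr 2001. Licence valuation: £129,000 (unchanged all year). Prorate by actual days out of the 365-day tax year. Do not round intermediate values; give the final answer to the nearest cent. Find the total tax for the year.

£1,592.53

1 May 2000 – 22 Feb 2001: 298 days at 0.95% → £129,000 × 0.95% × 298/365 = £1,000.5452
23 Feb – 30 Apr 2001: 67 days at 2.5% → £129,000 × 2.5% × 67/365 = £591.9863
Total = £1,592.5315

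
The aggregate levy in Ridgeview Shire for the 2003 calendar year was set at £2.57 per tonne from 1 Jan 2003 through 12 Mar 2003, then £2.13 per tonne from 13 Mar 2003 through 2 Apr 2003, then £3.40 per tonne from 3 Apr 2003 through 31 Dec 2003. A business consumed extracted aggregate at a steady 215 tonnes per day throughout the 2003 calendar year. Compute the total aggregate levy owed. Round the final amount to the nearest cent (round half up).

£248,411.00

1 Jan – 12 Mar 2003: 71 days × 215 tonnes/day = 15,265 tonnes at £2.57/tonne → £39,231.05
13 Mar – 2 Apr 2003: 21 days × 215 tonnes/day = 4,515 tonnes at £2.13/tonne → £9,616.95
3 Apr – 31 Dec 2003: 273 days × 215 tonnes/day = 58,695 tonnes at £3.40/tonne → £199,563.00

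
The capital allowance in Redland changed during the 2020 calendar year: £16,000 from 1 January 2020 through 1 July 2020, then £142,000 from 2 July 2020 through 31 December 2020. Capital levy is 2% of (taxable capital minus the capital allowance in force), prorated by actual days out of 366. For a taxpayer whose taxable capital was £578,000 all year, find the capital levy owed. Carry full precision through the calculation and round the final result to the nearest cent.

1 January – 1 July 2020: 183 days, exemption £16,000 → (£578,000 − £16,000) × 2% × 183/366 = £5,620.0000
2 July – 31 December 2020: 183 days, exemption £142,000 → (£578,000 − £142,000) × 2% × 183/366 = £4,360.0000
Total = £9,980.0000

£9,980.00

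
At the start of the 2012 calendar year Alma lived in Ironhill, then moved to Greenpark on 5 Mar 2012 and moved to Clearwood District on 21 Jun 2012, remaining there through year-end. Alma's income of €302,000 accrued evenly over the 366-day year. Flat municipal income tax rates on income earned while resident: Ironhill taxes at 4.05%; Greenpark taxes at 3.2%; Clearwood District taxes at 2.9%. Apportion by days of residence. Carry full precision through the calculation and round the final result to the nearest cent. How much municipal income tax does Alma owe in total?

€9,632.64

Ironhill, 1 Jan – 4 Mar 2012: 64 days → €302,000 × 4.05% × 64/366 = €2,138.7541
Greenpark, 5 Mar – 20 Jun 2012: 108 days → €302,000 × 3.2% × 108/366 = €2,851.6721
Clearwood District, 21 Jun – 31 Dec 2012: 194 days → €302,000 × 2.9% × 194/366 = €4,642.2186
Total = €9,632.6448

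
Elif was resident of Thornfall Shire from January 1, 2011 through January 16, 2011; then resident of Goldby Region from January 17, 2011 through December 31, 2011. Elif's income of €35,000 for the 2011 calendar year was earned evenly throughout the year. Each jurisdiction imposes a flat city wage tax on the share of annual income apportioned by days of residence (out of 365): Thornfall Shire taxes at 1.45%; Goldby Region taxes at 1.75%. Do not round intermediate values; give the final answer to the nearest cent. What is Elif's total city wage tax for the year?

€607.90

Thornfall Shire, January 1 – January 16, 2011: 16 days → €35,000 × 1.45% × 16/365 = €22.2466
Goldby Region, January 17 – December 31, 2011: 349 days → €35,000 × 1.75% × 349/365 = €585.6507
Total = €607.8973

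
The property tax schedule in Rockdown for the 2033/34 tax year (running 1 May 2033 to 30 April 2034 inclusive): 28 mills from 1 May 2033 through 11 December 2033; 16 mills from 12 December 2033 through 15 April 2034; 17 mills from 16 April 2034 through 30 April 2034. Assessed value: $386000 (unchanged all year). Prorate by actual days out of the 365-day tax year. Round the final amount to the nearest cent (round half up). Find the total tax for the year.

1 May – 11 December 2033: 225 days at 28 mills → $386000 × 2.8% × 225/365 = $6662.4658
12 December 2033 – 15 April 2034: 125 days at 16 mills → $386000 × 1.6% × 125/365 = $2115.0685
16 April – 30 April 2034: 15 days at 17 mills → $386000 × 1.7% × 15/365 = $269.6712
Total = $9047.2055

$9047.21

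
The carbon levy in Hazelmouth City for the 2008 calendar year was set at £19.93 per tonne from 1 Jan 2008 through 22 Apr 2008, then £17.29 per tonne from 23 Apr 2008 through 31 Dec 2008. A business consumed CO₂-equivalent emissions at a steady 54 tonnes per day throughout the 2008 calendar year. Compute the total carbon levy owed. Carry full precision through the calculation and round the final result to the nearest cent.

£357828.84

1 Jan – 22 Apr 2008: 113 days × 54 tonnes/day = 6,102 tonnes at £19.93/tonne → £121612.86
23 Apr – 31 Dec 2008: 253 days × 54 tonnes/day = 13,662 tonnes at £17.29/tonne → £236215.98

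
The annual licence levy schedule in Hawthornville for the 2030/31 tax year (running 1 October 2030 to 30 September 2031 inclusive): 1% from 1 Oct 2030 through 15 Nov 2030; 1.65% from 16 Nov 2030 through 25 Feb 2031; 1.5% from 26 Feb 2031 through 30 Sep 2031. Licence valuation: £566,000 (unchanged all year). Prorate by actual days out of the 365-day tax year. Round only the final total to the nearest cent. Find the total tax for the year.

1 Oct – 15 Nov 2030: 46 days at 1% → £566,000 × 1% × 46/365 = £713.3151
16 Nov 2030 – 25 Feb 2031: 102 days at 1.65% → £566,000 × 1.65% × 102/365 = £2,609.8027
26 Feb – 30 Sep 2031: 217 days at 1.5% → £566,000 × 1.5% × 217/365 = £5,047.4795
Total = £8,370.5973

£8,370.60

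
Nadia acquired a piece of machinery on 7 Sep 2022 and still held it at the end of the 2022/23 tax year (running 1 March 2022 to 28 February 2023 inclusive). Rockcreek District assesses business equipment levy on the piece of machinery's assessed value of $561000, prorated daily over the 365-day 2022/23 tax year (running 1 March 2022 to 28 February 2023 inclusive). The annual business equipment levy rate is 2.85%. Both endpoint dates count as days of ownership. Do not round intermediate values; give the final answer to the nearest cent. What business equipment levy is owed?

Days held (7 Sep 2022 – 28 Feb 2023): 175 out of 365
Tax = $561000 × 2.85% × 175/365 = $7665.7192

$7665.72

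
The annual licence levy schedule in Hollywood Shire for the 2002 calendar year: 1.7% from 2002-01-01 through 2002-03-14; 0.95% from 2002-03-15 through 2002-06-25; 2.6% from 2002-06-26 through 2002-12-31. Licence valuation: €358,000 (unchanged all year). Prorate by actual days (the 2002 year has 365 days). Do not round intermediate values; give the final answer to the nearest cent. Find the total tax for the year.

€6,996.69

2002-01-01 to 2002-03-14: 73 days at 1.7% → €358,000 × 1.7% × 73/365 = €1,217.2000
2002-03-15 to 2002-06-25: 103 days at 0.95% → €358,000 × 0.95% × 103/365 = €959.7342
2002-06-26 to 2002-12-31: 189 days at 2.6% → €358,000 × 2.6% × 189/365 = €4,819.7589
Total = €6,996.6932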